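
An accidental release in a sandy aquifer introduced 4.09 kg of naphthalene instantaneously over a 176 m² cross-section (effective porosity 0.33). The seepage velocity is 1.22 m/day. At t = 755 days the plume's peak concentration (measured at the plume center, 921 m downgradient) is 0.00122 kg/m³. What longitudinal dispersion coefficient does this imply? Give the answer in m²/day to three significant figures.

At the plume center C_max = M/(n_e·A·√(4πDt)), so D = M²/(4πt·(n_e·A·C_max)²).
n_e·A·C_max = 0.33 × 176 × 0.00122 = 0.07086 kg/m.
D = 4.09²/(4π × 755 × 0.07086²) = 0.351 m²/day.

0.351 m²/day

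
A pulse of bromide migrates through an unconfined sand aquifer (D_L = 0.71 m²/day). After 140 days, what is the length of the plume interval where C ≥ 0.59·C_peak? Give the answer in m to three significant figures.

29.0 m

The plume is Gaussian with σ = √(2Dt) = √(2 × 0.71 × 140) = 14.10 m.
C/C_peak = exp(−Δx²/(2σ²)) = 0.59 ⇒ Δx = σ·√(−2 ln 0.59) = 14.10 × 1.027 = 14.48 m.
Width = 2Δx = 29.0 m.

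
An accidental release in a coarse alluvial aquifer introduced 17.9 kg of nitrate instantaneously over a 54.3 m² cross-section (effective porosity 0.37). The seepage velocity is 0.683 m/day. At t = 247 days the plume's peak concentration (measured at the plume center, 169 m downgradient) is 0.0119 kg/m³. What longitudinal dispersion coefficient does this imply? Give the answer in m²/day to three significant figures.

At the plume center C_max = M/(n_e·A·√(4πDt)), so D = M²/(4πt·(n_e·A·C_max)²).
n_e·A·C_max = 0.37 × 54.3 × 0.0119 = 0.2391 kg/m.
D = 17.9²/(4π × 247 × 0.2391²) = 1.81 m²/day.

1.81 m²/day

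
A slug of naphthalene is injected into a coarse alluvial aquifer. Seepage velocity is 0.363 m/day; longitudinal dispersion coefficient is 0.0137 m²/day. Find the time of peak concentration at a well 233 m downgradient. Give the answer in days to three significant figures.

For the 1D instantaneous-source solution, setting ∂C/∂t = 0 at fixed x gives v²t² + 2Dt − x² = 0, so t = (√(D² + v²x²) − D)/v².
√(D² + v²x²) = √(0.0137² + 0.363² × 233²) = 84.58; v² = 0.131769.
t = (84.58 − 0.0137)/0.131769 = 642 days (vs. the pure-advection estimate x/v = 642 d).

642 days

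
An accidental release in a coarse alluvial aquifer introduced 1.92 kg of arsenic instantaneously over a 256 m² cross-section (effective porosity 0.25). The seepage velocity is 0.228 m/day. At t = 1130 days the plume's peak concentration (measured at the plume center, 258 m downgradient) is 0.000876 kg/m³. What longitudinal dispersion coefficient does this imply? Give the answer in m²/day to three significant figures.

At the plume center C_max = M/(n_e·A·√(4πDt)), so D = M²/(4πt·(n_e·A·C_max)²).
n_e·A·C_max = 0.25 × 256 × 0.000876 = 0.05606 kg/m.
D = 1.92²/(4π × 1130 × 0.05606²) = 0.0826 m²/day.

0.0826 m²/day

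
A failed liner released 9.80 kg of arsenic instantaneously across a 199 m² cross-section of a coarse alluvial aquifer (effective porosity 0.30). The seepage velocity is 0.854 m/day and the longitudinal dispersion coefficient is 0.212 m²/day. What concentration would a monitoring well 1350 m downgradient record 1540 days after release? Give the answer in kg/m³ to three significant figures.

0.00101 kg/m³

For an instantaneous plane source, C(x,t) = M/(n_e·A·√(4πDt)) · exp(−(x−vt)²/(4Dt)), with n_e·A the pore (flow) area.
Plume center vt = 0.854 × 1540 = 1315.16 m, so the well at 1350 m is 34.84 m downgradient of the peak.
√(4πDt) = 64.05 m, giving peak height M/(n_e·A·√(4πDt)) = 9.80/(0.30 × 199 × 64.05) = 0.002563 kg/m³.
(x−vt)²/(4Dt) = (34.84)²/(4 × 0.212 × 1540) = 0.9295; exp(−0.9295) = 0.3948.
C = 0.002563 × 0.3948 = 0.00101 kg/m³.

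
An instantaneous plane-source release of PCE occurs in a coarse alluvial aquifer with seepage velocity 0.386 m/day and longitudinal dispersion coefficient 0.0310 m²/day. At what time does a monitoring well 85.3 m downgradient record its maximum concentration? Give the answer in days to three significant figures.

221 days

For the 1D instantaneous-source solution, setting ∂C/∂t = 0 at fixed x gives v²t² + 2Dt − x² = 0, so t = (√(D² + v²x²) − D)/v².
√(D² + v²x²) = √(0.0310² + 0.386² × 85.3²) = 32.93; v² = 0.148996.
t = (32.93 − 0.0310)/0.148996 = 221 days (vs. the pure-advection estimate x/v = 221 d).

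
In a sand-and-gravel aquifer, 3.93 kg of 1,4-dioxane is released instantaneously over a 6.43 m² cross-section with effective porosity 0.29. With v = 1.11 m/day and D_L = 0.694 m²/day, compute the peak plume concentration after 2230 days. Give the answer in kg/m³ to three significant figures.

The peak of an instantaneous 1D plume sits at x = vt; there the Gaussian factor is 1 and C_max = M/(n_e·A·√(4πDt)), where n_e·A is the pore area the mass is dissolved in.
√(4πDt) = √(4π × 0.694 × 2230) = 139.5 m, so C_max = 3.93/(0.29 × 6.43 × 139.5) = 0.0151 kg/m³.

0.0151 kg/m³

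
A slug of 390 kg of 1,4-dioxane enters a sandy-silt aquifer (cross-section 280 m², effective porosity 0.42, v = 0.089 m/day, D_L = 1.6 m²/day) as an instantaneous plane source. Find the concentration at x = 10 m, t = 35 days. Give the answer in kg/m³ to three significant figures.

0.101 kg/m³

For an instantaneous plane source, C(x,t) = M/(n_e·A·√(4πDt)) · exp(−(x−vt)²/(4Dt)), with n_e·A the pore (flow) area.
Plume center vt = 0.089 × 35 = 3.115 m, so the well at 10 m is 6.885 m downgradient of the peak.
√(4πDt) = 26.53 m, giving peak height M/(n_e·A·√(4πDt)) = 390/(0.42 × 280 × 26.53) = 0.1250 kg/m³.
(x−vt)²/(4Dt) = (6.885)²/(4 × 1.6 × 35) = 0.2116; exp(−0.2116) = 0.8093.
C = 0.1250 × 0.8093 = 0.101 kg/m³.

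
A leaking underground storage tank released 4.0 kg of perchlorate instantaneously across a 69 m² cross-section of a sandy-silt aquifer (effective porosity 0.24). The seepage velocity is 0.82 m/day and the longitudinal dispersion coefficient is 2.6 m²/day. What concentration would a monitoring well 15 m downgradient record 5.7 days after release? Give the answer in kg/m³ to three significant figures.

For an instantaneous plane source, C(x,t) = M/(n_e·A·√(4πDt)) · exp(−(x−vt)²/(4Dt)), with n_e·A the pore (flow) area.
Plume center vt = 0.82 × 5.7 = 4.674 m, so the well at 15 m is 10.326 m downgradient of the peak.
√(4πDt) = 13.65 m, giving peak height M/(n_e·A·√(4πDt)) = 4.0/(0.24 × 69 × 13.65) = 0.01770 kg/m³.
(x−vt)²/(4Dt) = (10.326)²/(4 × 2.6 × 5.7) = 1.799; exp(−1.799) = 0.1655.
C = 0.01770 × 0.1655 = 0.00293 kg/m³.

0.00293 kg/m³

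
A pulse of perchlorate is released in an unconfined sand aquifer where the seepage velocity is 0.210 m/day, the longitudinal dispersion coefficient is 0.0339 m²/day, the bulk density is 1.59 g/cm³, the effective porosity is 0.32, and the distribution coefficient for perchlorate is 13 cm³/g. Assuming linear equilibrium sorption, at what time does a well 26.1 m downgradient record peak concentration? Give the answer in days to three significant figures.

Retardation factor R = 1 + ρ_b·K_d/n = 1 + 1.59 × 13/0.32 = 65.59.
Sorption retards both mechanisms: v_R = v/R = 0.003202 m/day, D_R = D/R = 0.0005168 m²/day.
Peak time from v_R²t² + 2D_R t − x² = 0: t = (√(D_R² + v_R²x²) − D_R)/v_R².
√(D_R² + v_R²x²) = √(0.0005168² + 0.003202² × 26.1²) = 0.08357; v_R² = 1.025e-05.
t = (0.08357 − 0.0005168)/1.025e-05 = 8100 days.

8100 days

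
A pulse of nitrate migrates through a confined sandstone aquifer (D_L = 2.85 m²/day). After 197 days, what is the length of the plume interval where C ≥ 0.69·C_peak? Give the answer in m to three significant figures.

57.7 m

The plume is Gaussian with σ = √(2Dt) = √(2 × 2.85 × 197) = 33.51 m.
C/C_peak = exp(−Δx²/(2σ²)) = 0.69 ⇒ Δx = σ·√(−2 ln 0.69) = 33.51 × 0.8615 = 28.87 m.
Width = 2Δx = 57.7 m.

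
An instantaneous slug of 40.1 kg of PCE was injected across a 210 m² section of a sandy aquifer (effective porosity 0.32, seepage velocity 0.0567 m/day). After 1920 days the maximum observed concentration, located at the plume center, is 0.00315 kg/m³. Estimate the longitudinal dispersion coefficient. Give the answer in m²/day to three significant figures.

At the plume center C_max = M/(n_e·A·√(4πDt)), so D = M²/(4πt·(n_e·A·C_max)²).
n_e·A·C_max = 0.32 × 210 × 0.00315 = 0.2117 kg/m.
D = 40.1²/(4π × 1920 × 0.2117²) = 1.49 m²/day.

1.49 m²/day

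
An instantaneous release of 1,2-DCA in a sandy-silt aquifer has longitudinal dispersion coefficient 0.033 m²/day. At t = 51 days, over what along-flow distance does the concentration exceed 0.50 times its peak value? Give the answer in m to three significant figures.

The plume is Gaussian with σ = √(2Dt) = √(2 × 0.033 × 51) = 1.835 m.
C/C_peak = exp(−Δx²/(2σ²)) = 0.50 ⇒ Δx = σ·√(−2 ln 0.50) = 1.835 × 1.177 = 2.160 m.
Width = 2Δx = 4.32 m.

4.32 m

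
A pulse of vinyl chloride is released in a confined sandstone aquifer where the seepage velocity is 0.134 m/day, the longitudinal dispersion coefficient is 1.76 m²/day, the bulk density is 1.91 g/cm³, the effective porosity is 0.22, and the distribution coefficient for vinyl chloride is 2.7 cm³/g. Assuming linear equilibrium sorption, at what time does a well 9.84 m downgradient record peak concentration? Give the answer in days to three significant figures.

598 days

Retardation factor R = 1 + ρ_b·K_d/n = 1 + 1.91 × 2.7/0.22 = 24.44.
Sorption retards both mechanisms: v_R = v/R = 0.005483 m/day, D_R = D/R = 0.07201 m²/day.
Peak time from v_R²t² + 2D_R t − x² = 0: t = (√(D_R² + v_R²x²) − D_R)/v_R².
√(D_R² + v_R²x²) = √(0.07201² + 0.005483² × 9.84²) = 0.08998; v_R² = 3.006e-05.
t = (0.08998 − 0.07201)/3.006e-05 = 598 days.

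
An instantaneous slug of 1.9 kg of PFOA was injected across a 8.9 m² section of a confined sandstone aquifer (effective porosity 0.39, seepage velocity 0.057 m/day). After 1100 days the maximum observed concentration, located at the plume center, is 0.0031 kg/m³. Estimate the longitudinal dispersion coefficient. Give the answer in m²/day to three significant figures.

2.26 m²/day

At the plume center C_max = M/(n_e·A·√(4πDt)), so D = M²/(4πt·(n_e·A·C_max)²).
n_e·A·C_max = 0.39 × 8.9 × 0.0031 = 0.01076 kg/m.
D = 1.9²/(4π × 1100 × 0.01076²) = 2.26 m²/day.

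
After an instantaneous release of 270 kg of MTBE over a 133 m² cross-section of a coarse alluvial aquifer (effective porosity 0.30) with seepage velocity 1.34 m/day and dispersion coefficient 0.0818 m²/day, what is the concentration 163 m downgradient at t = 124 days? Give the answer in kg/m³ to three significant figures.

0.469 kg/m³

For an instantaneous plane source, C(x,t) = M/(n_e·A·√(4πDt)) · exp(−(x−vt)²/(4Dt)), with n_e·A the pore (flow) area.
Plume center vt = 1.34 × 124 = 166.16 m, so the well at 163 m is 3.16 m upgradient of the peak.
√(4πDt) = 11.29 m, giving peak height M/(n_e·A·√(4πDt)) = 270/(0.30 × 133 × 11.29) = 0.5994 kg/m³.
(x−vt)²/(4Dt) = (-3.16)²/(4 × 0.0818 × 124) = 0.2461; exp(−0.2461) = 0.7818.
C = 0.5994 × 0.7818 = 0.469 kg/m³.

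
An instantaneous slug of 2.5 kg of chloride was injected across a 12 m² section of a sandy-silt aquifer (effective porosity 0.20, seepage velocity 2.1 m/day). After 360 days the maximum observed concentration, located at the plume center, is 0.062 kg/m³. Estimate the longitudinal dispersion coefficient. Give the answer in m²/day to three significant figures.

At the plume center C_max = M/(n_e·A·√(4πDt)), so D = M²/(4πt·(n_e·A·C_max)²).
n_e·A·C_max = 0.20 × 12 × 0.062 = 0.1488 kg/m.
D = 2.5²/(4π × 360 × 0.1488²) = 0.0624 m²/day.

0.0624 m²/day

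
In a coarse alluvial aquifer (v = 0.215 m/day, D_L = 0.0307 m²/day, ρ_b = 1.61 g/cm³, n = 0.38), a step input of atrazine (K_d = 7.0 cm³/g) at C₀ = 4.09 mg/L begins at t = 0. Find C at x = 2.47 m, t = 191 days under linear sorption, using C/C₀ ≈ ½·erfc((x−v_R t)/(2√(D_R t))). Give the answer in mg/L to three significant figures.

Retardation factor R = 1 + ρ_b·K_d/n = 1 + 1.61 × 7.0/0.38 = 30.66.
Sorption retards both mechanisms: v_R = v/R = 0.007012 m/day, D_R = D/R = 0.001001 m²/day.
v_R·t = 0.007012 × 191 = 1.339292 m; 2√(D_R t) = 0.8745 m; argument = (2.47 − 1.339292)/0.8745 = 1.293.
C = C₀ × ½·erfc(1.293) = 4.09 × 0.03373 = 0.138 mg/L.

0.138 mg/L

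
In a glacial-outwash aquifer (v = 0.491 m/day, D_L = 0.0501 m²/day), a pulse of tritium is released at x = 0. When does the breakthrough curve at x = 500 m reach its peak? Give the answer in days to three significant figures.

1020 days

For the 1D instantaneous-source solution, setting ∂C/∂t = 0 at fixed x gives v²t² + 2Dt − x² = 0, so t = (√(D² + v²x²) − D)/v².
√(D² + v²x²) = √(0.0501² + 0.491² × 500²) = 245.5; v² = 0.241081.
t = (245.5 − 0.0501)/0.241081 = 1020 days (vs. the pure-advection estimate x/v = 1020 d).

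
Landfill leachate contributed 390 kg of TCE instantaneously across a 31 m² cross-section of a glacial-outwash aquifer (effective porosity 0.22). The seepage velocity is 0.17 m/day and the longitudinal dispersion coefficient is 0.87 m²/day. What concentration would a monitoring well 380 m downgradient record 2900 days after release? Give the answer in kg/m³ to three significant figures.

For an instantaneous plane source, C(x,t) = M/(n_e·A·√(4πDt)) · exp(−(x−vt)²/(4Dt)), with n_e·A the pore (flow) area.
Plume center vt = 0.17 × 2900 = 493 m, so the well at 380 m is 113 m upgradient of the peak.
√(4πDt) = 178.1 m, giving peak height M/(n_e·A·√(4πDt)) = 390/(0.22 × 31 × 178.1) = 0.3211 kg/m³.
(x−vt)²/(4Dt) = (-113)²/(4 × 0.87 × 2900) = 1.265; exp(−1.265) = 0.2822.
C = 0.3211 × 0.2822 = 0.0906 kg/m³.

0.0906 kg/m³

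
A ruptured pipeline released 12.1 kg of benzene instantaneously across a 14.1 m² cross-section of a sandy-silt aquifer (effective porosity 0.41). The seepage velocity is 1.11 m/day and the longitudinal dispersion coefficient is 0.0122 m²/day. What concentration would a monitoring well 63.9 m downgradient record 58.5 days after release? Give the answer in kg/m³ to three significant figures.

For an instantaneous plane source, C(x,t) = M/(n_e·A·√(4πDt)) · exp(−(x−vt)²/(4Dt)), with n_e·A the pore (flow) area.
Plume center vt = 1.11 × 58.5 = 64.935 m, so the well at 63.9 m is 1.035 m upgradient of the peak.
√(4πDt) = 2.995 m, giving peak height M/(n_e·A·√(4πDt)) = 12.1/(0.41 × 14.1 × 2.995) = 0.6989 kg/m³.
(x−vt)²/(4Dt) = (-1.035)²/(4 × 0.0122 × 58.5) = 0.3752; exp(−0.3752) = 0.6872.
C = 0.6989 × 0.6872 = 0.480 kg/m³.

0.480 kg/m³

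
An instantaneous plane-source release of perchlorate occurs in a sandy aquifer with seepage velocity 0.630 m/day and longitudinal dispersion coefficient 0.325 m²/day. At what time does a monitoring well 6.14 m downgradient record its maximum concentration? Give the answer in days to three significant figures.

8.96 days

For the 1D instantaneous-source solution, setting ∂C/∂t = 0 at fixed x gives v²t² + 2Dt − x² = 0, so t = (√(D² + v²x²) − D)/v².
√(D² + v²x²) = √(0.325² + 0.630² × 6.14²) = 3.882; v² = 0.3969.
t = (3.882 − 0.325)/0.3969 = 8.96 days (vs. the pure-advection estimate x/v = 9.75 d).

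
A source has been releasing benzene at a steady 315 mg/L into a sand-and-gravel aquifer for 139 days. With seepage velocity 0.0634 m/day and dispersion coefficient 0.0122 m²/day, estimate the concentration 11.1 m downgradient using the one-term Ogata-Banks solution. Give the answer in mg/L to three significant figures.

For a continuous step input, C/C₀ ≈ ½·erfc((x−vt)/(2√(Dt))).
vt = 0.0634 × 139 = 8.8126 m and 2√(Dt) = 2√(0.0122 × 139) = 2.604 m.
Argument (x−vt)/(2√(Dt)) = (11.1 − 8.8126)/2.604 = 0.8784; ½·erfc(0.8784) = 0.1071.
C = 315 × 0.1071 = 33.7 mg/L.

33.7 mg/L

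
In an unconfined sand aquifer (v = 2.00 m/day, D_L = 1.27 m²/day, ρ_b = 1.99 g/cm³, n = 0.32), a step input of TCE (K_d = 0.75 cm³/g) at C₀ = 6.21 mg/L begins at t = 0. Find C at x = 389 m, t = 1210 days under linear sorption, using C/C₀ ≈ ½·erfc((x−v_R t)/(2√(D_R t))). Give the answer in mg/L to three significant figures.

5.90 mg/L

Retardation factor R = 1 + ρ_b·K_d/n = 1 + 1.99 × 0.75/0.32 = 5.664.
Sorption retards both mechanisms: v_R = v/R = 0.3531 m/day, D_R = D/R = 0.2242 m²/day.
v_R·t = 0.3531 × 1210 = 427.251 m; 2√(D_R t) = 32.94 m; argument = (389 − 427.251)/32.94 = -1.161.
C = C₀ × ½·erfc(-1.161) = 6.21 × 0.9497 = 5.90 mg/L.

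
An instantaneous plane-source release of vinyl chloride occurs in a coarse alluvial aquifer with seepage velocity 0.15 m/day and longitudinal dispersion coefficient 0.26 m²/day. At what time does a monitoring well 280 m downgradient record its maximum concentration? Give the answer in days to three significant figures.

1860 days

For the 1D instantaneous-source solution, setting ∂C/∂t = 0 at fixed x gives v²t² + 2Dt − x² = 0, so t = (√(D² + v²x²) − D)/v².
√(D² + v²x²) = √(0.26² + 0.15² × 280²) = 42.00; v² = 0.0225.
t = (42.00 − 0.26)/0.0225 = 1860 days (vs. the pure-advection estimate x/v = 1870 d).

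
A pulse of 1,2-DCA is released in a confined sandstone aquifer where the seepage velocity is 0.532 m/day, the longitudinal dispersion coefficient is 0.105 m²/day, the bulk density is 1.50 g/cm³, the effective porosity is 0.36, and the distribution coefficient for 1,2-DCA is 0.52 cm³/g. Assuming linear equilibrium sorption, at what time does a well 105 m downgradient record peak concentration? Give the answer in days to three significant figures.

Retardation factor R = 1 + ρ_b·K_d/n = 1 + 1.50 × 0.52/0.36 = 3.167.
Sorption retards both mechanisms: v_R = v/R = 0.1680 m/day, D_R = D/R = 0.03315 m²/day.
Peak time from v_R²t² + 2D_R t − x² = 0: t = (√(D_R² + v_R²x²) − D_R)/v_R².
√(D_R² + v_R²x²) = √(0.03315² + 0.1680² × 105²) = 17.64; v_R² = 0.02822.
t = (17.64 − 0.03315)/0.02822 = 624 days.

624 days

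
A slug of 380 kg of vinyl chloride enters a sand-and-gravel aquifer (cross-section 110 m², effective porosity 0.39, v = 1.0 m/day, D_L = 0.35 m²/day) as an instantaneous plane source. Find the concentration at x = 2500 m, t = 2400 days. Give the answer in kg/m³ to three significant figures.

0.00440 kg/m³

For an instantaneous plane source, C(x,t) = M/(n_e·A·√(4πDt)) · exp(−(x−vt)²/(4Dt)), with n_e·A the pore (flow) area.
Plume center vt = 1.0 × 2400 = 2400 m, so the well at 2500 m is 100 m downgradient of the peak.
√(4πDt) = 102.7 m, giving peak height M/(n_e·A·√(4πDt)) = 380/(0.39 × 110 × 102.7) = 0.08625 kg/m³.
(x−vt)²/(4Dt) = (100)²/(4 × 0.35 × 2400) = 2.976; exp(−2.976) = 0.05100.
C = 0.08625 × 0.05100 = 0.00440 kg/m³.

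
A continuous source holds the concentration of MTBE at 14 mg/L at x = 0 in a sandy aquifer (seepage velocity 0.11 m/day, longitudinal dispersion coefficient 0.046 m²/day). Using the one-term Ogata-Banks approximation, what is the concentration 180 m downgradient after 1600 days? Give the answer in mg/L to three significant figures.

For a continuous step input, C/C₀ ≈ ½·erfc((x−vt)/(2√(Dt))).
vt = 0.11 × 1600 = 176 m and 2√(Dt) = 2√(0.046 × 1600) = 17.16 m.
Argument (x−vt)/(2√(Dt)) = (180 − 176)/17.16 = 0.2331; ½·erfc(0.2331) = 0.3708.
C = 14 × 0.3708 = 5.19 mg/L.

5.19 mg/L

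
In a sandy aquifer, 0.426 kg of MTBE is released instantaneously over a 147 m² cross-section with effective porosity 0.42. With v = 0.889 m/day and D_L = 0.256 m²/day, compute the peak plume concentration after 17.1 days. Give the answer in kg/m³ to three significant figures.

0.000930 kg/m³

The peak of an instantaneous 1D plume sits at x = vt; there the Gaussian factor is 1 and C_max = M/(n_e·A·√(4πDt)), where n_e·A is the pore area the mass is dissolved in.
√(4πDt) = √(4π × 0.256 × 17.1) = 7.417 m, so C_max = 0.426/(0.42 × 147 × 7.417) = 0.000930 kg/m³.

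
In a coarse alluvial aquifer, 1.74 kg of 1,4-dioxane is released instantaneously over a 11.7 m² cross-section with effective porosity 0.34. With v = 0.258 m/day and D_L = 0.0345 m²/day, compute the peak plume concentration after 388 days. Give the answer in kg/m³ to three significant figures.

The peak of an instantaneous 1D plume sits at x = vt; there the Gaussian factor is 1 and C_max = M/(n_e·A·√(4πDt)), where n_e·A is the pore area the mass is dissolved in.
√(4πDt) = √(4π × 0.0345 × 388) = 12.97 m, so C_max = 1.74/(0.34 × 11.7 × 12.97) = 0.0337 kg/m³.

0.0337 kg/m³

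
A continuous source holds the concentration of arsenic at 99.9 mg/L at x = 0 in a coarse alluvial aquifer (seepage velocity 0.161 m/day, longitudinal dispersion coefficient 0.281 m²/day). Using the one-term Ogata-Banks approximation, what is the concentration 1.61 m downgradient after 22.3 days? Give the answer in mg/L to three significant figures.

71.1 mg/L

For a continuous step input, C/C₀ ≈ ½·erfc((x−vt)/(2√(Dt))).
vt = 0.161 × 22.3 = 3.5903 m and 2√(Dt) = 2√(0.281 × 22.3) = 5.007 m.
Argument (x−vt)/(2√(Dt)) = (1.61 − 3.5903)/5.007 = -0.3955; ½·erfc(-0.3955) = 0.7120.
C = 99.9 × 0.7120 = 71.1 mg/L.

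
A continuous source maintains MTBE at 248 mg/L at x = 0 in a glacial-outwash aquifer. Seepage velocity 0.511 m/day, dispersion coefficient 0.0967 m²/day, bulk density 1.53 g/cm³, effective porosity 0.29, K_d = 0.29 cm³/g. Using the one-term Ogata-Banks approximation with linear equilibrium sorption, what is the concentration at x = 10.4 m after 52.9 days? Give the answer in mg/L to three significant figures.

138 mg/L

Retardation factor R = 1 + ρ_b·K_d/n = 1 + 1.53 × 0.29/0.29 = 2.530.
Sorption retards both mechanisms: v_R = v/R = 0.2020 m/day, D_R = D/R = 0.03822 m²/day.
v_R·t = 0.2020 × 52.9 = 10.6858 m; 2√(D_R t) = 2.844 m; argument = (10.4 − 10.6858)/2.844 = -0.1005.
C = C₀ × ½·erfc(-0.1005) = 248 × 0.5565 = 138 mg/L.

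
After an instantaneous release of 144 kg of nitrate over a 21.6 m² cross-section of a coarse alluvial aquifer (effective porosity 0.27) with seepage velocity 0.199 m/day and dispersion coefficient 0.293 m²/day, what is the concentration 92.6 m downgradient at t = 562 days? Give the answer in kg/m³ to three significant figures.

0.309 kg/m³

For an instantaneous plane source, C(x,t) = M/(n_e·A·√(4πDt)) · exp(−(x−vt)²/(4Dt)), with n_e·A the pore (flow) area.
Plume center vt = 0.199 × 562 = 111.838 m, so the well at 92.6 m is 19.238 m upgradient of the peak.
√(4πDt) = 45.49 m, giving peak height M/(n_e·A·√(4πDt)) = 144/(0.27 × 21.6 × 45.49) = 0.5428 kg/m³.
(x−vt)²/(4Dt) = (-19.238)²/(4 × 0.293 × 562) = 0.5619; exp(−0.5619) = 0.5701.
C = 0.5428 × 0.5701 = 0.309 kg/m³.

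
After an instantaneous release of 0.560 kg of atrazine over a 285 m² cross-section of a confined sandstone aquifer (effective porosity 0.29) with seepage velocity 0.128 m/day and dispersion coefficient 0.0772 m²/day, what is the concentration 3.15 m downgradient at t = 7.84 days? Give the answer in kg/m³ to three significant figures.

0.000366 kg/m³

For an instantaneous plane source, C(x,t) = M/(n_e·A·√(4πDt)) · exp(−(x−vt)²/(4Dt)), with n_e·A the pore (flow) area.
Plume center vt = 0.128 × 7.84 = 1.00352 m, so the well at 3.15 m is 2.14648 m downgradient of the peak.
√(4πDt) = 2.758 m, giving peak height M/(n_e·A·√(4πDt)) = 0.560/(0.29 × 285 × 2.758) = 0.002457 kg/m³.
(x−vt)²/(4Dt) = (2.14648)²/(4 × 0.0772 × 7.84) = 1.903; exp(−1.903) = 0.1491.
C = 0.002457 × 0.1491 = 0.000366 kg/m³.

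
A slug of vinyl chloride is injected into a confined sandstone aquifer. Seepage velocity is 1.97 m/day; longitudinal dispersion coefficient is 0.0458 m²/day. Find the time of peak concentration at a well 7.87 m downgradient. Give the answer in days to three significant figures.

For the 1D instantaneous-source solution, setting ∂C/∂t = 0 at fixed x gives v²t² + 2Dt − x² = 0, so t = (√(D² + v²x²) − D)/v².
√(D² + v²x²) = √(0.0458² + 1.97² × 7.87²) = 15.50; v² = 3.8809.
t = (15.50 − 0.0458)/3.8809 = 3.98 days (vs. the pure-advection estimate x/v = 3.99 d).

3.98 days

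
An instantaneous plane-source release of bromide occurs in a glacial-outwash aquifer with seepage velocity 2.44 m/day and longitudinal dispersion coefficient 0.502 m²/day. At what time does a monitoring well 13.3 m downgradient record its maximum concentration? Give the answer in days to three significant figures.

For the 1D instantaneous-source solution, setting ∂C/∂t = 0 at fixed x gives v²t² + 2Dt − x² = 0, so t = (√(D² + v²x²) − D)/v².
√(D² + v²x²) = √(0.502² + 2.44² × 13.3²) = 32.46; v² = 5.9536.
t = (32.46 − 0.502)/5.9536 = 5.37 days (vs. the pure-advection estimate x/v = 5.45 d).

5.37 days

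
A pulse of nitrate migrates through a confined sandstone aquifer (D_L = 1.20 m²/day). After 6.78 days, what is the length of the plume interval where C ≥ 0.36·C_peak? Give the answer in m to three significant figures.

The plume is Gaussian with σ = √(2Dt) = √(2 × 1.20 × 6.78) = 4.034 m.
C/C_peak = exp(−Δx²/(2σ²)) = 0.36 ⇒ Δx = σ·√(−2 ln 0.36) = 4.034 × 1.429 = 5.765 m.
Width = 2Δx = 11.5 m.

11.5 m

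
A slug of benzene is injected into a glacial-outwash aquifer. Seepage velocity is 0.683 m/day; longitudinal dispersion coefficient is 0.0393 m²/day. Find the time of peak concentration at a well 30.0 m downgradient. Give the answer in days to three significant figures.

43.8 days

For the 1D instantaneous-source solution, setting ∂C/∂t = 0 at fixed x gives v²t² + 2Dt − x² = 0, so t = (√(D² + v²x²) − D)/v².
√(D² + v²x²) = √(0.0393² + 0.683² × 30.0²) = 20.49; v² = 0.466489.
t = (20.49 − 0.0393)/0.466489 = 43.8 days (vs. the pure-advection estimate x/v = 43.9 d).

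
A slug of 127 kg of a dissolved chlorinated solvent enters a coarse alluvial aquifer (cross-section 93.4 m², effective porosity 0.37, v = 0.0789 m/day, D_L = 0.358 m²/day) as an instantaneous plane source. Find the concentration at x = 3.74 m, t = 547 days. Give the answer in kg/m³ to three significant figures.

For an instantaneous plane source, C(x,t) = M/(n_e·A·√(4πDt)) · exp(−(x−vt)²/(4Dt)), with n_e·A the pore (flow) area.
Plume center vt = 0.0789 × 547 = 43.1583 m, so the well at 3.74 m is 39.4183 m upgradient of the peak.
√(4πDt) = 49.61 m, giving peak height M/(n_e·A·√(4πDt)) = 127/(0.37 × 93.4 × 49.61) = 0.07408 kg/m³.
(x−vt)²/(4Dt) = (-39.4183)²/(4 × 0.358 × 547) = 1.984; exp(−1.984) = 0.1375.
C = 0.07408 × 0.1375 = 0.0102 kg/m³.

0.0102 kg/m³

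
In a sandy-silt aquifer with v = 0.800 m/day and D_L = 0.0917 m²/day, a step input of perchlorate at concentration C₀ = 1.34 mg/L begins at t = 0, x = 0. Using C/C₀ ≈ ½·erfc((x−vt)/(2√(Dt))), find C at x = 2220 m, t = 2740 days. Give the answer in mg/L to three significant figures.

For a continuous step input, C/C₀ ≈ ½·erfc((x−vt)/(2√(Dt))).
vt = 0.800 × 2740 = 2192 m and 2√(Dt) = 2√(0.0917 × 2740) = 31.70 m.
Argument (x−vt)/(2√(Dt)) = (2220 − 2192)/31.70 = 0.8833; ½·erfc(0.8833) = 0.1058.
C = 1.34 × 0.1058 = 0.142 mg/L.

0.142 mg/L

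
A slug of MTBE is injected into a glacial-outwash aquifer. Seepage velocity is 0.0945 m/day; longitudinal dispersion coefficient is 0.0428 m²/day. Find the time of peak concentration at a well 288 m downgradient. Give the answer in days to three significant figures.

For the 1D instantaneous-source solution, setting ∂C/∂t = 0 at fixed x gives v²t² + 2Dt − x² = 0, so t = (√(D² + v²x²) − D)/v².
√(D² + v²x²) = √(0.0428² + 0.0945² × 288²) = 27.22; v² = 0.00893025.
t = (27.22 − 0.0428)/0.00893025 = 3040 days (vs. the pure-advection estimate x/v = 3050 d).

3040 days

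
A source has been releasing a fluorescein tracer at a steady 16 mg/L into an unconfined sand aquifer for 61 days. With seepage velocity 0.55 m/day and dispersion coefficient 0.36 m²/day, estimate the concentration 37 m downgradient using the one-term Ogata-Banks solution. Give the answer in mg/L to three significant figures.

4.82 mg/L

For a continuous step input, C/C₀ ≈ ½·erfc((x−vt)/(2√(Dt))).
vt = 0.55 × 61 = 33.55 m and 2√(Dt) = 2√(0.36 × 61) = 9.372 m.
Argument (x−vt)/(2√(Dt)) = (37 − 33.55)/9.372 = 0.3681; ½·erfc(0.3681) = 0.3013.
C = 16 × 0.3013 = 4.82 mg/L.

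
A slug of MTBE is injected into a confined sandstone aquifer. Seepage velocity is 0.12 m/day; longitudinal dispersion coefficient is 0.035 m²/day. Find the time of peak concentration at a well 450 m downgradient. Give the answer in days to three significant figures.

3750 days

For the 1D instantaneous-source solution, setting ∂C/∂t = 0 at fixed x gives v²t² + 2Dt − x² = 0, so t = (√(D² + v²x²) − D)/v².
√(D² + v²x²) = √(0.035² + 0.12² × 450²) = 54.00; v² = 0.0144.
t = (54.00 − 0.035)/0.0144 = 3750 days (vs. the pure-advection estimate x/v = 3750 d).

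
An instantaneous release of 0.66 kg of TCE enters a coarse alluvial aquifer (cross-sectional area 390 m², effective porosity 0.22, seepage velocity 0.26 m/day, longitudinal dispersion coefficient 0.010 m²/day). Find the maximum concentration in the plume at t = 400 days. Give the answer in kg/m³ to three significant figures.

0.00108 kg/m³

The peak of an instantaneous 1D plume sits at x = vt; there the Gaussian factor is 1 and C_max = M/(n_e·A·√(4πDt)), where n_e·A is the pore area the mass is dissolved in.
√(4πDt) = √(4π × 0.010 × 400) = 7.090 m, so C_max = 0.66/(0.22 × 390 × 7.090) = 0.00108 kg/m³.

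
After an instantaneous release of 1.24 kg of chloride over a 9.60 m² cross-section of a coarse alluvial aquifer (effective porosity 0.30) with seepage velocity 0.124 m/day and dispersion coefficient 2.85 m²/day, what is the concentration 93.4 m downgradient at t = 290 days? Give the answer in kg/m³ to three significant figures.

0.00156 kg/m³

For an instantaneous plane source, C(x,t) = M/(n_e·A·√(4πDt)) · exp(−(x−vt)²/(4Dt)), with n_e·A the pore (flow) area.
Plume center vt = 0.124 × 290 = 35.96 m, so the well at 93.4 m is 57.44 m downgradient of the peak.
√(4πDt) = 101.9 m, giving peak height M/(n_e·A·√(4πDt)) = 1.24/(0.30 × 9.60 × 101.9) = 0.004225 kg/m³.
(x−vt)²/(4Dt) = (57.44)²/(4 × 2.85 × 290) = 0.9980; exp(−0.9980) = 0.3686.
C = 0.004225 × 0.3686 = 0.00156 kg/m³.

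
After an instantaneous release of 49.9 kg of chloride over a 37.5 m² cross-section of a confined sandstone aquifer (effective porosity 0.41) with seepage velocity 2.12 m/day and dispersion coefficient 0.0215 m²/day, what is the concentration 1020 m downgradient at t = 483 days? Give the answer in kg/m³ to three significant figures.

For an instantaneous plane source, C(x,t) = M/(n_e·A·√(4πDt)) · exp(−(x−vt)²/(4Dt)), with n_e·A the pore (flow) area.
Plume center vt = 2.12 × 483 = 1023.96 m, so the well at 1020 m is 3.96 m upgradient of the peak.
√(4πDt) = 11.42 m, giving peak height M/(n_e·A·√(4πDt)) = 49.9/(0.41 × 37.5 × 11.42) = 0.2842 kg/m³.
(x−vt)²/(4Dt) = (-3.96)²/(4 × 0.0215 × 483) = 0.3775; exp(−0.3775) = 0.6856.
C = 0.2842 × 0.6856 = 0.195 kg/m³.

0.195 kg/m³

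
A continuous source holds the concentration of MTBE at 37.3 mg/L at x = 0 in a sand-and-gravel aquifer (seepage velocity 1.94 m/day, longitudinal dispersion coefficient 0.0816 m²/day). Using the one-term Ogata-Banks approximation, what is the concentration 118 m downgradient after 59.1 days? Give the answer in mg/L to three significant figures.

5.25 mg/L

For a continuous step input, C/C₀ ≈ ½·erfc((x−vt)/(2√(Dt))).
vt = 1.94 × 59.1 = 114.654 m and 2√(Dt) = 2√(0.0816 × 59.1) = 4.392 m.
Argument (x−vt)/(2√(Dt)) = (118 − 114.654)/4.392 = 0.7618; ½·erfc(0.7618) = 0.1407.
C = 37.3 × 0.1407 = 5.25 mg/L.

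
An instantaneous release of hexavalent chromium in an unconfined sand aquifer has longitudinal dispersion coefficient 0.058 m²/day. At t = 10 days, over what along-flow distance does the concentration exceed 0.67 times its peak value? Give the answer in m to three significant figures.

The plume is Gaussian with σ = √(2Dt) = √(2 × 0.058 × 10) = 1.077 m.
C/C_peak = exp(−Δx²/(2σ²)) = 0.67 ⇒ Δx = σ·√(−2 ln 0.67) = 1.077 × 0.8950 = 0.9639 m.
Width = 2Δx = 1.93 m.

1.93 m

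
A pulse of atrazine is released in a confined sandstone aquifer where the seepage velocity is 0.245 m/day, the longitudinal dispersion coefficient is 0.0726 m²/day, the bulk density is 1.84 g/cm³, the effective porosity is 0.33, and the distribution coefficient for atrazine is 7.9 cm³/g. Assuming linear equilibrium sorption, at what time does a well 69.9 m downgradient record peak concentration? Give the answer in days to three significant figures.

Retardation factor R = 1 + ρ_b·K_d/n = 1 + 1.84 × 7.9/0.33 = 45.05.
Sorption retards both mechanisms: v_R = v/R = 0.005438 m/day, D_R = D/R = 0.001612 m²/day.
Peak time from v_R²t² + 2D_R t − x² = 0: t = (√(D_R² + v_R²x²) − D_R)/v_R².
√(D_R² + v_R²x²) = √(0.001612² + 0.005438² × 69.9²) = 0.3801; v_R² = 2.957e-05.
t = (0.3801 − 0.001612)/2.957e-05 = 12800 days.

12800 days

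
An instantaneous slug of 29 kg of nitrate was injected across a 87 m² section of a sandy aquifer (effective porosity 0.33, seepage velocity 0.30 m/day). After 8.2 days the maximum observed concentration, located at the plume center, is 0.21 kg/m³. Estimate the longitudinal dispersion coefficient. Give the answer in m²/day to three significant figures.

0.225 m²/day

At the plume center C_max = M/(n_e·A·√(4πDt)), so D = M²/(4πt·(n_e·A·C_max)²).
n_e·A·C_max = 0.33 × 87 × 0.21 = 6.029 kg/m.
D = 29²/(4π × 8.2 × 6.029²) = 0.225 m²/day.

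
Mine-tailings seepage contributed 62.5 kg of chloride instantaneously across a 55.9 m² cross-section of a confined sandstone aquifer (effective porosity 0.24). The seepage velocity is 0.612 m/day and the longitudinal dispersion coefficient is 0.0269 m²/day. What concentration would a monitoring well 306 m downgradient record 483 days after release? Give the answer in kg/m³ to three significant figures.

0.0454 kg/m³

For an instantaneous plane source, C(x,t) = M/(n_e·A·√(4πDt)) · exp(−(x−vt)²/(4Dt)), with n_e·A the pore (flow) area.
Plume center vt = 0.612 × 483 = 295.596 m, so the well at 306 m is 10.404 m downgradient of the peak.
√(4πDt) = 12.78 m, giving peak height M/(n_e·A·√(4πDt)) = 62.5/(0.24 × 55.9 × 12.78) = 0.3645 kg/m³.
(x−vt)²/(4Dt) = (10.404)²/(4 × 0.0269 × 483) = 2.083; exp(−2.083) = 0.1246.
C = 0.3645 × 0.1246 = 0.0454 kg/m³.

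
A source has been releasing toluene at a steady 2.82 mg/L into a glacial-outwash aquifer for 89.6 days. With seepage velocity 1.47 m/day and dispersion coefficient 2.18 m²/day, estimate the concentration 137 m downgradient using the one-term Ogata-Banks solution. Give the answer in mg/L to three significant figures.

1.11 mg/L

For a continuous step input, C/C₀ ≈ ½·erfc((x−vt)/(2√(Dt))).
vt = 1.47 × 89.6 = 131.712 m and 2√(Dt) = 2√(2.18 × 89.6) = 27.95 m.
Argument (x−vt)/(2√(Dt)) = (137 − 131.712)/27.95 = 0.1892; ½·erfc(0.1892) = 0.3945.
C = 2.82 × 0.3945 = 1.11 mg/L.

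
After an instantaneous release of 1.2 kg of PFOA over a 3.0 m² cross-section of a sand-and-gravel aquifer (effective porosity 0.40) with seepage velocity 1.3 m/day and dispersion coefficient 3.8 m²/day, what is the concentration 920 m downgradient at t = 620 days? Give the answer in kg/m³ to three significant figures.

For an instantaneous plane source, C(x,t) = M/(n_e·A·√(4πDt)) · exp(−(x−vt)²/(4Dt)), with n_e·A the pore (flow) area.
Plume center vt = 1.3 × 620 = 806 m, so the well at 920 m is 114 m downgradient of the peak.
√(4πDt) = 172.1 m, giving peak height M/(n_e·A·√(4πDt)) = 1.2/(0.40 × 3.0 × 172.1) = 0.005811 kg/m³.
(x−vt)²/(4Dt) = (114)²/(4 × 3.8 × 620) = 1.379; exp(−1.379) = 0.2518.
C = 0.005811 × 0.2518 = 0.00146 kg/m³.

0.00146 kg/m³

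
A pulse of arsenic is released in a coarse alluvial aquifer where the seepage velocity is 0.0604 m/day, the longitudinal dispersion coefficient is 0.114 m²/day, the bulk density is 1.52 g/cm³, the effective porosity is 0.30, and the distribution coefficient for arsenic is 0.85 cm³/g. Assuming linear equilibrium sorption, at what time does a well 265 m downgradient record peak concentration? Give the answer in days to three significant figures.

23100 days

Retardation factor R = 1 + ρ_b·K_d/n = 1 + 1.52 × 0.85/0.30 = 5.307.
Sorption retards both mechanisms: v_R = v/R = 0.01138 m/day, D_R = D/R = 0.02148 m²/day.
Peak time from v_R²t² + 2D_R t − x² = 0: t = (√(D_R² + v_R²x²) − D_R)/v_R².
√(D_R² + v_R²x²) = √(0.02148² + 0.01138² × 265²) = 3.016; v_R² = 0.0001295.
t = (3.016 − 0.02148)/0.0001295 = 23100 days.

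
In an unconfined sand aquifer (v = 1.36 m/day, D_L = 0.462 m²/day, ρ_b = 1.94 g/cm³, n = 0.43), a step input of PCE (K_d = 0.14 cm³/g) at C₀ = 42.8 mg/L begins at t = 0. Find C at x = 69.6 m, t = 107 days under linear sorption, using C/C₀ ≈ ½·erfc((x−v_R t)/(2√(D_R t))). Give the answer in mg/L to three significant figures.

Retardation factor R = 1 + ρ_b·K_d/n = 1 + 1.94 × 0.14/0.43 = 1.632.
Sorption retards both mechanisms: v_R = v/R = 0.8333 m/day, D_R = D/R = 0.2831 m²/day.
v_R·t = 0.8333 × 107 = 89.1631 m; 2√(D_R t) = 11.01 m; argument = (69.6 − 89.1631)/11.01 = -1.777.
C = C₀ × ½·erfc(-1.777) = 42.8 × 0.9940 = 42.5 mg/L.

42.5 mg/L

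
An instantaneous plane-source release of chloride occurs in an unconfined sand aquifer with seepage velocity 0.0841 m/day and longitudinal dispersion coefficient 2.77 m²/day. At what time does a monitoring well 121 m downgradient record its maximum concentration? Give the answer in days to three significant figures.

1100 days

For the 1D instantaneous-source solution, setting ∂C/∂t = 0 at fixed x gives v²t² + 2Dt − x² = 0, so t = (√(D² + v²x²) − D)/v².
√(D² + v²x²) = √(2.77² + 0.0841² × 121²) = 10.55; v² = 0.00707281.
t = (10.55 − 2.77)/0.00707281 = 1100 days (vs. the pure-advection estimate x/v = 1440 d).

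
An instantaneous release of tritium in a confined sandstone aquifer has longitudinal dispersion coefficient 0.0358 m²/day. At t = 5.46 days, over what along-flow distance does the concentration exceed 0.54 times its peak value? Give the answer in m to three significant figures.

1.39 m

The plume is Gaussian with σ = √(2Dt) = √(2 × 0.0358 × 5.46) = 0.6252 m.
C/C_peak = exp(−Δx²/(2σ²)) = 0.54 ⇒ Δx = σ·√(−2 ln 0.54) = 0.6252 × 1.110 = 0.6940 m.
Width = 2Δx = 1.39 m.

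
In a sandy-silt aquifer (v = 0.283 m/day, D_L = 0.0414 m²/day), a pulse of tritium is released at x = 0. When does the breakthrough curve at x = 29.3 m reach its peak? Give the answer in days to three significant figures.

103 days

For the 1D instantaneous-source solution, setting ∂C/∂t = 0 at fixed x gives v²t² + 2Dt − x² = 0, so t = (√(D² + v²x²) − D)/v².
√(D² + v²x²) = √(0.0414² + 0.283² × 29.3²) = 8.292; v² = 0.080089.
t = (8.292 − 0.0414)/0.080089 = 103 days (vs. the pure-advection estimate x/v = 104 d).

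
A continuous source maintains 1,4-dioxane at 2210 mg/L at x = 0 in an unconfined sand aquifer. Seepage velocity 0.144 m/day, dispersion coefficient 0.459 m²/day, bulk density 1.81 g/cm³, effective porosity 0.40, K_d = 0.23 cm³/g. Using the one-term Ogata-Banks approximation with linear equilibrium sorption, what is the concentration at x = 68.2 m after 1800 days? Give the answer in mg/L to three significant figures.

Retardation factor R = 1 + ρ_b·K_d/n = 1 + 1.81 × 0.23/0.40 = 2.041.
Sorption retards both mechanisms: v_R = v/R = 0.07055 m/day, D_R = D/R = 0.2249 m²/day.
v_R·t = 0.07055 × 1800 = 126.99 m; 2√(D_R t) = 40.24 m; argument = (68.2 − 126.99)/40.24 = -1.461.
C = C₀ × ½·erfc(-1.461) = 2210 × 0.9806 = 2170 mg/L.

2170 mg/L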